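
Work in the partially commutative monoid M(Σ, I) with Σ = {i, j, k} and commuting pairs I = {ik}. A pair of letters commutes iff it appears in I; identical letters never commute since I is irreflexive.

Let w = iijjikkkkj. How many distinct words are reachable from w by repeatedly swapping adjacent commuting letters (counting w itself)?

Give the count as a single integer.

5

piece 0:i — minimal
piece 1:i rests on {0:i}
piece 2:j rests on {1:i}
piece 3:j rests on {2:j}
piece 4:i rests on {3:j}
piece 5:k rests on {3:j}
piece 6:k rests on {5:k}
piece 7:k rests on {6:k}
piece 8:k rests on {7:k}
piece 9:j rests on {4:i, 8:k}
minimal pieces: {0:i}
ways to finish when only these pieces remain (= sum over removing one remaining piece with nothing left below it):
  1 left: {9}→1
  2 left: {4,9}→1  {8,9}→1
  3 left: {4,8,9}→2  {7,8,9}→1
  4 left: {4,7,8,9}→3  {6,7,8,9}→1
  5 left: {4,6,7,8,9}→4  {5,6,7,8,9}→1
  6 left: {4,5,6,7,8,9}→5
  7 left: {3,4,5,6,7,8,9}→5
  8 left: {2,3,4,5,6,7,8,9}→5
  placing 0:i first → 5 extensions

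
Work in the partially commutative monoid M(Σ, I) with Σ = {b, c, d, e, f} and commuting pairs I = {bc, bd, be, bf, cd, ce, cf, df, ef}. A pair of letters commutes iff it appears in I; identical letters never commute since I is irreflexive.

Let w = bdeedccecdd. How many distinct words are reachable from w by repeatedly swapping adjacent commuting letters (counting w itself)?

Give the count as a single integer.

0(b) covers ∅
1(d) covers ∅
2(e) covers 1:d
3(e) covers 2:e
4(d) covers 3:e
5(c) covers ∅
6(c) covers 5:c
7(e) covers 4:d
8(c) covers 6:c
9(d) covers 7:e
10(d) covers 9:d
floor of heap: 0:b, 1:d, 5:c
completions by unplaced set U, small U first (add the entries for U minus each lowest piece of U):
  |U|=1: {0}:1  {8}:1  {10}:1
  |U|=2: {0,8}:2  {0,10}:2  {6,8}:1  {8,10}:2  {9,10}:1
  |U|=3: {0,6,8}:3  {0,8,10}:6  {0,9,10}:3  {5,6,8}:1  {6,8,10}:3  {7,9,10}:1  {8,9,10}:3
  |U|=4: {0,5,6,8}:4  {0,6,8,10}:12  {0,7,9,10}:4  {0,8,9,10}:12  {4,7,9,10}:1  {5,6,8,10}:4  {6,8,9,10}:6  {7,8,9,10}:4
  |U|=5: {0,4,7,9,10}:5  {0,5,6,8,10}:20  {0,6,8,9,10}:30  {0,7,8,9,10}:20  {3,4,7,9,10}:1  {4,7,8,9,10}:5  {5,6,8,9,10}:10  {6,7,8,9,10}:10
  |U|=6: {0,3,4,7,9,10}:6  {0,4,7,8,9,10}:30  {0,5,6,8,9,10}:60  {0,6,7,8,9,10}:60  {2,3,4,7,9,10}:1  {3,4,7,8,9,10}:6  {4,6,7,8,9,10}:15  {5,6,7,8,9,10}:20
  |U|=7: {0,2,3,4,7,9,10}:7  {0,3,4,7,8,9,10}:42  {0,4,6,7,8,9,10}:105  {0,5,6,7,8,9,10}:140  {1,2,3,4,7,9,10}:1  {2,3,4,7,8,9,10}:7  {3,4,6,7,8,9,10}:21  {4,5,6,7,8,9,10}:35
  |U|=8: {0,1,2,3,4,7,9,10}:8  {0,2,3,4,7,8,9,10}:56  {0,3,4,6,7,8,9,10}:168  {0,4,5,6,7,8,9,10}:280  {1,2,3,4,7,8,9,10}:8  {2,3,4,6,7,8,9,10}:28  {3,4,5,6,7,8,9,10}:56
  |U|=9: {0,1,2,3,4,7,8,9,10}:72  {0,2,3,4,6,7,8,9,10}:252  {0,3,4,5,6,7,8,9,10}:504  {1,2,3,4,6,7,8,9,10}:36  {2,3,4,5,6,7,8,9,10}:84
  start at 0(b): 120
  start at 1(d): 840
  start at 5(c): 360
sum over floor = 1320

1320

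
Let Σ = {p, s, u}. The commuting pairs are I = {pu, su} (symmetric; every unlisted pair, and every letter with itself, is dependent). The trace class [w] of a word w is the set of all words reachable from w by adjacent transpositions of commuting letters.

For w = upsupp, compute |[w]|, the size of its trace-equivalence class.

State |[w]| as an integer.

15

drop 0:u onto floor
drop 1:p onto floor
drop 2:s onto {1:p}
drop 3:u onto {0:u}
drop 4:p onto {2:s}
drop 5:p onto {4:p}
ground layer = {0:u, 1:p}
drop-orders for the pieces not yet dropped (sum over which currently-grounded one goes next):
  1 to go: {3} 1  {5} 1
  2 to go: {0,3} 1  {3,5} 2  {4,5} 1
  3 to go: {0,3,5} 3  {2,4,5} 1  {3,4,5} 3
  4 to go: {0,3,4,5} 6  {1,2,4,5} 1  {2,3,4,5} 4
  if 0:u drops first: 5 orders
  if 1:p drops first: 10 orders
heap linearizations: 15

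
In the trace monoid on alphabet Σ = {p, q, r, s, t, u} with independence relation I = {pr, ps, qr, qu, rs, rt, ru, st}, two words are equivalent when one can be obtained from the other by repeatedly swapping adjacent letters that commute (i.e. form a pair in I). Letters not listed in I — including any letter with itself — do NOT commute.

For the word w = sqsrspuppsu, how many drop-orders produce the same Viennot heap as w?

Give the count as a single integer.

99

0(s) covers ∅
1(q) covers 0:s
2(s) covers 1:q
3(r) covers ∅
4(s) covers 2:s
5(p) covers 1:q
6(u) covers 4:s, 5:p
7(p) covers 6:u
8(p) covers 7:p
9(s) covers 6:u
10(u) covers 8:p, 9:s
floor of heap: 0:s, 3:r
completions by unplaced set U, small U first (add the entries for U minus each lowest piece of U):
  |U|=1: {3}:1  {10}:1
  |U|=2: {3,10}:2  {8,10}:1  {9,10}:1
  |U|=3: {3,8,10}:3  {3,9,10}:3  {7,8,10}:1  {8,9,10}:2
  |U|=4: {3,7,8,10}:4  {3,8,9,10}:8  {7,8,9,10}:3
  |U|=5: {3,7,8,9,10}:15  {6,7,8,9,10}:3
  |U|=6: {3,6,7,8,9,10}:18  {4,6,7,8,9,10}:3  {5,6,7,8,9,10}:3
  |U|=7: {2,4,6,7,8,9,10}:3  {3,4,6,7,8,9,10}:21  {3,5,6,7,8,9,10}:21  {4,5,6,7,8,9,10}:6
  |U|=8: {2,3,4,6,7,8,9,10}:24  {2,4,5,6,7,8,9,10}:9  {3,4,5,6,7,8,9,10}:48
  |U|=9: {1,2,4,5,6,7,8,9,10}:9  {2,3,4,5,6,7,8,9,10}:81
  start at 0(s): 90
  start at 3(r): 9
sum over floor = 99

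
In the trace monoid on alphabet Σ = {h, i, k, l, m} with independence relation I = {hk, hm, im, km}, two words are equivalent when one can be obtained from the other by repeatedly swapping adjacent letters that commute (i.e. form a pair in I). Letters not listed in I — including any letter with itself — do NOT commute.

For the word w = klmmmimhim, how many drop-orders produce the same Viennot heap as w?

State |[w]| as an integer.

56

0(k) covers ∅
1(l) covers 0:k
2(m) covers 1:l
3(m) covers 2:m
4(m) covers 3:m
5(i) covers 1:l
6(m) covers 4:m
7(h) covers 5:i
8(i) covers 7:h
9(m) covers 6:m
floor of heap: 0:k
completions by unplaced set U, small U first (add the entries for U minus each lowest piece of U):
  |U|=1: {8}:1  {9}:1
  |U|=2: {6,9}:1  {7,8}:1  {8,9}:2
  |U|=3: {4,6,9}:1  {5,7,8}:1  {6,8,9}:3  {7,8,9}:3
  |U|=4: {3,4,6,9}:1  {4,6,8,9}:4  {5,7,8,9}:4  {6,7,8,9}:6
  |U|=5: {2,3,4,6,9}:1  {3,4,6,8,9}:5  {4,6,7,8,9}:10  {5,6,7,8,9}:10
  |U|=6: {2,3,4,6,8,9}:6  {3,4,6,7,8,9}:15  {4,5,6,7,8,9}:20
  |U|=7: {2,3,4,6,7,8,9}:21  {3,4,5,6,7,8,9}:35
  |U|=8: {2,3,4,5,6,7,8,9}:56
  start at 0(k): 56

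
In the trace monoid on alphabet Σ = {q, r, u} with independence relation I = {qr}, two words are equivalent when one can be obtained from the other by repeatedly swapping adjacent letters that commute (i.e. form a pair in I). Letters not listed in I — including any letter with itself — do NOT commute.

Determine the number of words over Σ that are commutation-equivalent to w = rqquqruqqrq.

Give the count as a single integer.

24

#0=r has no predecessor
#1=q has no predecessor
#2=q depends on [1:q]
#3=u depends on [0:r, 2:q]
#4=q depends on [3:u]
#5=r depends on [3:u]
#6=u depends on [4:q, 5:r]
#7=q depends on [6:u]
#8=q depends on [7:q]
#9=r depends on [6:u]
#10=q depends on [8:q]
sources: [0:r, 1:q]
N(rest) = Σ N(rest − s) over sources s of rest; N(one piece) = 1:
  size 1 → [9]=1  [10]=1
  size 2 → [8,10]=1  [9,10]=2
  size 3 → [7,8,10]=1  [8,9,10]=3
  size 4 → [7,8,9,10]=4
  size 5 → [6,7,8,9,10]=4
  size 6 → [4,6,7,8,9,10]=4  [5,6,7,8,9,10]=4
  size 7 → [4,5,6,7,8,9,10]=8
  size 8 → [3,4,5,6,7,8,9,10]=8
  size 9 → [0,3,4,5,6,7,8,9,10]=8  [2,3,4,5,6,7,8,9,10]=8
  first=0(r) contributes 8
  first=1(q) contributes 16
|[w]| = 24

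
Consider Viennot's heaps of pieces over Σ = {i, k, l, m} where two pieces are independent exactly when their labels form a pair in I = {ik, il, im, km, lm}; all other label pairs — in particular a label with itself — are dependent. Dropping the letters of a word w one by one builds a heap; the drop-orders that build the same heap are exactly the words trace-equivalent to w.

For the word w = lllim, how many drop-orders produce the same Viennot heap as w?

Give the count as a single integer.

#0=l has no predecessor
#1=l depends on [0:l]
#2=l depends on [1:l]
#3=i has no predecessor
#4=m has no predecessor
sources: [0:l, 3:i, 4:m]
N(rest) = Σ N(rest − s) over sources s of rest; N(one piece) = 1:
  size 1 → [2]=1  [3]=1  [4]=1
  size 2 → [1,2]=1  [2,3]=2  [2,4]=2  [3,4]=2
  size 3 → [0,1,2]=1  [1,2,3]=3  [1,2,4]=3  [2,3,4]=6
  first=0(l) contributes 12
  first=3(i) contributes 4
  first=4(m) contributes 4
|[w]| = 20

20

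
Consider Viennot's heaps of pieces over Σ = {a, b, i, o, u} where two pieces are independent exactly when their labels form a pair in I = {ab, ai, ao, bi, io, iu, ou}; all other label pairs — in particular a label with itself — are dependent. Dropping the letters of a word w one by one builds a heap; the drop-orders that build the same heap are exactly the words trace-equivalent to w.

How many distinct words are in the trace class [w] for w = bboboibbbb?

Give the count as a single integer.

#0=b has no predecessor
#1=b depends on [0:b]
#2=o depends on [1:b]
#3=b depends on [2:o]
#4=o depends on [3:b]
#5=i has no predecessor
#6=b depends on [4:o]
#7=b depends on [6:b]
#8=b depends on [7:b]
#9=b depends on [8:b]
sources: [0:b, 5:i]
N(rest) = Σ N(rest − s) over sources s of rest; N(one piece) = 1:
  size 1 → [5]=1  [9]=1
  size 2 → [5,9]=2  [8,9]=1
  size 3 → [5,8,9]=3  [7,8,9]=1
  size 4 → [5,7,8,9]=4  [6,7,8,9]=1
  size 5 → [4,6,7,8,9]=1  [5,6,7,8,9]=5
  size 6 → [3,4,6,7,8,9]=1  [4,5,6,7,8,9]=6
  size 7 → [2,3,4,6,7,8,9]=1  [3,4,5,6,7,8,9]=7
  size 8 → [1,2,3,4,6,7,8,9]=1  [2,3,4,5,6,7,8,9]=8
  first=0(b) contributes 9
  first=5(i) contributes 1
|[w]| = 10

10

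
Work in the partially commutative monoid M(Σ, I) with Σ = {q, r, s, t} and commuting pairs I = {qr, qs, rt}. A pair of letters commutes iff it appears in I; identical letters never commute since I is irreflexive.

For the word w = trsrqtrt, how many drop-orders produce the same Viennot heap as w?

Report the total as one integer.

38

0(t) covers ∅
1(r) covers ∅
2(s) covers 0:t, 1:r
3(r) covers 2:s
4(q) covers 0:t
5(t) covers 2:s, 4:q
6(r) covers 3:r
7(t) covers 5:t
floor of heap: 0:t, 1:r
completions by unplaced set U, small U first (add the entries for U minus each lowest piece of U):
  |U|=1: {6}:1  {7}:1
  |U|=2: {3,6}:1  {5,7}:1  {6,7}:2
  |U|=3: {3,6,7}:3  {4,5,7}:1  {5,6,7}:3
  |U|=4: {3,5,6,7}:6  {4,5,6,7}:4
  |U|=5: {2,3,5,6,7}:6  {3,4,5,6,7}:10
  |U|=6: {1,2,3,5,6,7}:6  {2,3,4,5,6,7}:16
  start at 0(t): 22
  start at 1(r): 16
sum over floor = 38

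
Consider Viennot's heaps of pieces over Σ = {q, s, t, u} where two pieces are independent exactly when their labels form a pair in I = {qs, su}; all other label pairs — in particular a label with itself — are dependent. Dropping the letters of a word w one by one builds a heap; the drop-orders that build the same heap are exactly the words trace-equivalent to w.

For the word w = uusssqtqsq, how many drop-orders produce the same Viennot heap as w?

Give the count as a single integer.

piece 0:u — minimal
piece 1:u rests on {0:u}
piece 2:s — minimal
piece 3:s rests on {2:s}
piece 4:s rests on {3:s}
piece 5:q rests on {1:u}
piece 6:t rests on {4:s, 5:q}
piece 7:q rests on {6:t}
piece 8:s rests on {6:t}
piece 9:q rests on {7:q}
minimal pieces: {0:u, 2:s}
ways to finish when only these pieces remain (= sum over removing one remaining piece with nothing left below it):
  1 left: {8}→1  {9}→1
  2 left: {7,9}→1  {8,9}→2
  3 left: {7,8,9}→3
  4 left: {6,7,8,9}→3
  5 left: {4,6,7,8,9}→3  {5,6,7,8,9}→3
  6 left: {1,5,6,7,8,9}→3  {3,4,6,7,8,9}→3  {4,5,6,7,8,9}→6
  7 left: {0,1,5,6,7,8,9}→3  {1,4,5,6,7,8,9}→9  {2,3,4,6,7,8,9}→3  {3,4,5,6,7,8,9}→9
  8 left: {0,1,4,5,6,7,8,9}→12  {1,3,4,5,6,7,8,9}→18  {2,3,4,5,6,7,8,9}→12
  placing 0:u first → 30 extensions
  placing 2:s first → 30 extensions
total linear extensions = 60

60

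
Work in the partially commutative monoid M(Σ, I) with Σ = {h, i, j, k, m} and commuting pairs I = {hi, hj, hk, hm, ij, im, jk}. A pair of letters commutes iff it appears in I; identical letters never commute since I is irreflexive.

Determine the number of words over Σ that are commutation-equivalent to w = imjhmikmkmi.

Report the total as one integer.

220

0(i) covers ∅
1(m) covers ∅
2(j) covers 1:m
3(h) covers ∅
4(m) covers 2:j
5(i) covers 0:i
6(k) covers 4:m, 5:i
7(m) covers 6:k
8(k) covers 7:m
9(m) covers 8:k
10(i) covers 8:k
floor of heap: 0:i, 1:m, 3:h
completions by unplaced set U, small U first (add the entries for U minus each lowest piece of U):
  |U|=1: {3}:1  {9}:1  {10}:1
  |U|=2: {3,9}:2  {3,10}:2  {9,10}:2
  |U|=3: {3,9,10}:6  {8,9,10}:2
  |U|=4: {3,8,9,10}:8  {7,8,9,10}:2
  |U|=5: {3,7,8,9,10}:10  {6,7,8,9,10}:2
  |U|=6: {3,6,7,8,9,10}:12  {4,6,7,8,9,10}:2  {5,6,7,8,9,10}:2
  |U|=7: {0,5,6,7,8,9,10}:2  {2,4,6,7,8,9,10}:2  {3,4,6,7,8,9,10}:14  {3,5,6,7,8,9,10}:14  {4,5,6,7,8,9,10}:4
  |U|=8: {0,3,5,6,7,8,9,10}:16  {0,4,5,6,7,8,9,10}:6  {1,2,4,6,7,8,9,10}:2  {2,3,4,6,7,8,9,10}:16  {2,4,5,6,7,8,9,10}:6  {3,4,5,6,7,8,9,10}:32
  |U|=9: {0,2,4,5,6,7,8,9,10}:12  {0,3,4,5,6,7,8,9,10}:54  {1,2,3,4,6,7,8,9,10}:18  {1,2,4,5,6,7,8,9,10}:8  {2,3,4,5,6,7,8,9,10}:54
  start at 0(i): 80
  start at 1(m): 120
  start at 3(h): 20
sum over floor = 220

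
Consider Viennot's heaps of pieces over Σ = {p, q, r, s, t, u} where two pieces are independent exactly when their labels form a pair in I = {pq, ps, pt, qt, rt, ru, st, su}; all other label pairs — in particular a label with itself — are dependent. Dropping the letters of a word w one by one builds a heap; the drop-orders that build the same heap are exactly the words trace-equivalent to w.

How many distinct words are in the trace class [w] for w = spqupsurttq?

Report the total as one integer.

piece 0:s — minimal
piece 1:p — minimal
piece 2:q rests on {0:s}
piece 3:u rests on {1:p, 2:q}
piece 4:p rests on {3:u}
piece 5:s rests on {2:q}
piece 6:u rests on {4:p}
piece 7:r rests on {4:p, 5:s}
piece 8:t rests on {6:u}
piece 9:t rests on {8:t}
piece 10:q rests on {6:u, 7:r}
minimal pieces: {0:s, 1:p}
ways to finish when only these pieces remain (= sum over removing one remaining piece with nothing left below it):
  1 left: {9}→1  {10}→1
  2 left: {7,10}→1  {8,9}→1  {9,10}→2
  3 left: {5,7,10}→1  {7,9,10}→3  {8,9,10}→3
  4 left: {5,7,9,10}→4  {6,8,9,10}→3  {7,8,9,10}→6
  5 left: {5,7,8,9,10}→10  {6,7,8,9,10}→9
  6 left: {4,6,7,8,9,10}→9  {5,6,7,8,9,10}→19
  7 left: {3,4,6,7,8,9,10}→9  {4,5,6,7,8,9,10}→28
  8 left: {1,3,4,6,7,8,9,10}→9  {3,4,5,6,7,8,9,10}→37
  9 left: {1,3,4,5,6,7,8,9,10}→46  {2,3,4,5,6,7,8,9,10}→37
  placing 0:s first → 83 extensions
  placing 1:p first → 37 extensions
total linear extensions = 120

120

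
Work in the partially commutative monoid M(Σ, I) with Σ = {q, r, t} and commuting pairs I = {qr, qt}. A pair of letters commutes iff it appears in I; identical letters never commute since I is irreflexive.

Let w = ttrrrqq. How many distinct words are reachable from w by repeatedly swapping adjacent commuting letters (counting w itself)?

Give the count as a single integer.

piece 0:t — minimal
piece 1:t rests on {0:t}
piece 2:r rests on {1:t}
piece 3:r rests on {2:r}
piece 4:r rests on {3:r}
piece 5:q — minimal
piece 6:q rests on {5:q}
minimal pieces: {0:t, 5:q}
ways to finish when only these pieces remain (= sum over removing one remaining piece with nothing left below it):
  1 left: {4}→1  {6}→1
  2 left: {3,4}→1  {4,6}→2  {5,6}→1
  3 left: {2,3,4}→1  {3,4,6}→3  {4,5,6}→3
  4 left: {1,2,3,4}→1  {2,3,4,6}→4  {3,4,5,6}→6
  5 left: {0,1,2,3,4}→1  {1,2,3,4,6}→5  {2,3,4,5,6}→10
  placing 0:t first → 15 extensions
  placing 5:q first → 6 extensions
total linear extensions = 21

21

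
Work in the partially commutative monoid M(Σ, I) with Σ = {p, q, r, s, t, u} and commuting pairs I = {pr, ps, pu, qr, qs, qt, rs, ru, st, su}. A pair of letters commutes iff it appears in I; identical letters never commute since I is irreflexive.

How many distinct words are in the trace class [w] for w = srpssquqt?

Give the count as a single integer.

piece 0:s — minimal
piece 1:r — minimal
piece 2:p — minimal
piece 3:s rests on {0:s}
piece 4:s rests on {3:s}
piece 5:q rests on {2:p}
piece 6:u rests on {5:q}
piece 7:q rests on {6:u}
piece 8:t rests on {1:r, 6:u}
minimal pieces: {0:s, 1:r, 2:p}
ways to finish when only these pieces remain (= sum over removing one remaining piece with nothing left below it):
  1 left: {4}→1  {7}→1  {8}→1
  2 left: {1,8}→1  {3,4}→1  {4,7}→2  {4,8}→2  {7,8}→2
  3 left: {0,3,4}→1  {1,4,8}→3  {1,7,8}→3  {3,4,7}→3  {3,4,8}→3  {4,7,8}→6  {6,7,8}→2
  4 left: {0,3,4,7}→4  {0,3,4,8}→4  {1,3,4,8}→6  {1,4,7,8}→12  {1,6,7,8}→5  {3,4,7,8}→12  {4,6,7,8}→8  {5,6,7,8}→2
  5 left: {0,1,3,4,8}→10  {0,3,4,7,8}→20  {1,3,4,7,8}→30  {1,4,6,7,8}→25  {1,5,6,7,8}→7  {2,5,6,7,8}→2  {3,4,6,7,8}→20  {4,5,6,7,8}→10
  6 left: {0,1,3,4,7,8}→60  {0,3,4,6,7,8}→40  {1,2,5,6,7,8}→9  {1,3,4,6,7,8}→75  {1,4,5,6,7,8}→42  {2,4,5,6,7,8}→12  {3,4,5,6,7,8}→30
  7 left: {0,1,3,4,6,7,8}→175  {0,3,4,5,6,7,8}→70  {1,2,4,5,6,7,8}→63  {1,3,4,5,6,7,8}→147  {2,3,4,5,6,7,8}→42
  placing 0:s first → 252 extensions
  placing 1:r first → 112 extensions
  placing 2:p first → 392 extensions
total linear extensions = 756

756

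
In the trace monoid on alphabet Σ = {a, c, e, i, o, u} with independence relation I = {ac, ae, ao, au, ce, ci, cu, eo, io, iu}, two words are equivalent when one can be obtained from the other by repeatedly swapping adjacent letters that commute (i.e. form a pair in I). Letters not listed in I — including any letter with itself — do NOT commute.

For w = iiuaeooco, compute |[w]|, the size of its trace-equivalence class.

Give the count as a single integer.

drop 0:i onto floor
drop 1:i onto {0:i}
drop 2:u onto floor
drop 3:a onto {1:i}
drop 4:e onto {1:i, 2:u}
drop 5:o onto {2:u}
drop 6:o onto {5:o}
drop 7:c onto {6:o}
drop 8:o onto {7:c}
ground layer = {0:i, 2:u}
drop-orders for the pieces not yet dropped (sum over which currently-grounded one goes next):
  1 to go: {3} 1  {4} 1  {8} 1
  2 to go: {3,4} 2  {3,8} 2  {4,8} 2  {7,8} 1
  3 to go: {1,3,4} 2  {3,4,8} 6  {3,7,8} 3  {4,7,8} 3  {6,7,8} 1
  4 to go: {0,1,3,4} 2  {1,3,4,8} 8  {3,4,7,8} 12  {3,6,7,8} 4  {4,6,7,8} 4  {5,6,7,8} 1
  5 to go: {0,1,3,4,8} 10  {1,3,4,7,8} 20  {3,4,6,7,8} 20  {3,5,6,7,8} 5  {4,5,6,7,8} 5
  6 to go: {0,1,3,4,7,8} 30  {1,3,4,6,7,8} 40  {2,4,5,6,7,8} 5  {3,4,5,6,7,8} 30
  7 to go: {0,1,3,4,6,7,8} 70  {1,3,4,5,6,7,8} 70  {2,3,4,5,6,7,8} 35
  if 0:i drops first: 105 orders
  if 2:u drops first: 140 orders
heap linearizations: 245

245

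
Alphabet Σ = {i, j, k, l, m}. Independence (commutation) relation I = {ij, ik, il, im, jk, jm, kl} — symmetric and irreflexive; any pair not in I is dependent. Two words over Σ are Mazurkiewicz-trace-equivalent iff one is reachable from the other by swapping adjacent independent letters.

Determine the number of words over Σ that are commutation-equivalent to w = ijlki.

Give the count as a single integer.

30

0(i) covers ∅
1(j) covers ∅
2(l) covers 1:j
3(k) covers ∅
4(i) covers 0:i
floor of heap: 0:i, 1:j, 3:k
completions by unplaced set U, small U first (add the entries for U minus each lowest piece of U):
  |U|=1: {2}:1  {3}:1  {4}:1
  |U|=2: {0,4}:1  {1,2}:1  {2,3}:2  {2,4}:2  {3,4}:2
  |U|=3: {0,2,4}:3  {0,3,4}:3  {1,2,3}:3  {1,2,4}:3  {2,3,4}:6
  start at 0(i): 12
  start at 1(j): 12
  start at 3(k): 6
sum over floor = 30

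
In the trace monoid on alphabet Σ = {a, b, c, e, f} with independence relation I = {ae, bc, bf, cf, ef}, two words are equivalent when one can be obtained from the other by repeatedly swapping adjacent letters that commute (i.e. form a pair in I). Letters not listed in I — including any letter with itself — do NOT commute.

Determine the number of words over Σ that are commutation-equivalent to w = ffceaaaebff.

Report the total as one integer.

0(f) covers ∅
1(f) covers 0:f
2(c) covers ∅
3(e) covers 2:c
4(a) covers 1:f, 2:c
5(a) covers 4:a
6(a) covers 5:a
7(e) covers 3:e
8(b) covers 6:a, 7:e
9(f) covers 6:a
10(f) covers 9:f
floor of heap: 0:f, 2:c
completions by unplaced set U, small U first (add the entries for U minus each lowest piece of U):
  |U|=1: {8}:1  {10}:1
  |U|=2: {7,8}:1  {8,10}:2  {9,10}:1
  |U|=3: {3,7,8}:1  {7,8,10}:3  {8,9,10}:3
  |U|=4: {3,7,8,10}:4  {6,8,9,10}:3  {7,8,9,10}:6
  |U|=5: {3,7,8,9,10}:10  {5,6,8,9,10}:3  {6,7,8,9,10}:9
  |U|=6: {3,6,7,8,9,10}:19  {4,5,6,8,9,10}:3  {5,6,7,8,9,10}:12
  |U|=7: {1,4,5,6,8,9,10}:3  {3,5,6,7,8,9,10}:31  {4,5,6,7,8,9,10}:15
  |U|=8: {0,1,4,5,6,8,9,10}:3  {1,4,5,6,7,8,9,10}:18  {3,4,5,6,7,8,9,10}:46
  |U|=9: {0,1,4,5,6,7,8,9,10}:21  {1,3,4,5,6,7,8,9,10}:64  {2,3,4,5,6,7,8,9,10}:46
  start at 0(f): 110
  start at 2(c): 85
sum over floor = 195

195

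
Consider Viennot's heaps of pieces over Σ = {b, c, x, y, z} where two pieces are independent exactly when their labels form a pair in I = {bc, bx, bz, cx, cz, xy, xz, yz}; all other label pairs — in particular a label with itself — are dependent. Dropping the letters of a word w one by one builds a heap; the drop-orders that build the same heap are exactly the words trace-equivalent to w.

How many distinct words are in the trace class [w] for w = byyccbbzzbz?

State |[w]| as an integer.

#0=b has no predecessor
#1=y depends on [0:b]
#2=y depends on [1:y]
#3=c depends on [2:y]
#4=c depends on [3:c]
#5=b depends on [2:y]
#6=b depends on [5:b]
#7=z has no predecessor
#8=z depends on [7:z]
#9=b depends on [6:b]
#10=z depends on [8:z]
sources: [0:b, 7:z]
N(rest) = Σ N(rest − s) over sources s of rest; N(one piece) = 1:
  size 1 → [4]=1  [9]=1  [10]=1
  size 2 → [3,4]=1  [4,9]=2  [4,10]=2  [6,9]=1  [8,10]=1  [9,10]=2
  size 3 → [3,4,9]=3  [3,4,10]=3  [4,6,9]=3  [4,8,10]=3  [4,9,10]=6  [5,6,9]=1  [6,9,10]=3  [7,8,10]=1  [8,9,10]=3
  size 4 → [3,4,6,9]=6  [3,4,8,10]=6  [3,4,9,10]=12  [4,5,6,9]=4  [4,6,9,10]=12  [4,7,8,10]=4  [4,8,9,10]=12  [5,6,9,10]=4  [6,8,9,10]=6  [7,8,9,10]=4
  size 5 → [3,4,5,6,9]=10  [3,4,6,9,10]=30  [3,4,7,8,10]=10  [3,4,8,9,10]=30  [4,5,6,9,10]=20  [4,6,8,9,10]=30  [4,7,8,9,10]=20  [5,6,8,9,10]=10  [6,7,8,9,10]=10
  size 6 → [2,3,4,5,6,9]=10  [3,4,5,6,9,10]=60  [3,4,6,8,9,10]=90  [3,4,7,8,9,10]=60  [4,5,6,8,9,10]=60  [4,6,7,8,9,10]=60  [5,6,7,8,9,10]=20
  size 7 → [1,2,3,4,5,6,9]=10  [2,3,4,5,6,9,10]=70  [3,4,5,6,8,9,10]=210  [3,4,6,7,8,9,10]=210  [4,5,6,7,8,9,10]=140
  size 8 → [0,1,2,3,4,5,6,9]=10  [1,2,3,4,5,6,9,10]=80  [2,3,4,5,6,8,9,10]=280  [3,4,5,6,7,8,9,10]=560
  size 9 → [0,1,2,3,4,5,6,9,10]=90  [1,2,3,4,5,6,8,9,10]=360  [2,3,4,5,6,7,8,9,10]=840
  first=0(b) contributes 1200
  first=7(z) contributes 450
|[w]| = 1650

1650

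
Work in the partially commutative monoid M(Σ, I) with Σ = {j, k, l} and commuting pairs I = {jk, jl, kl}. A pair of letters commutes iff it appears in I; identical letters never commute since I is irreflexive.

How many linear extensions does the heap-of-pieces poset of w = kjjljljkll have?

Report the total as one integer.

piece 0:k — minimal
piece 1:j — minimal
piece 2:j rests on {1:j}
piece 3:l — minimal
piece 4:j rests on {2:j}
piece 5:l rests on {3:l}
piece 6:j rests on {4:j}
piece 7:k rests on {0:k}
piece 8:l rests on {5:l}
piece 9:l rests on {8:l}
minimal pieces: {0:k, 1:j, 3:l}
ways to finish when only these pieces remain (= sum over removing one remaining piece with nothing left below it):
  1 left: {6}→1  {7}→1  {9}→1
  2 left: {0,7}→1  {4,6}→1  {6,7}→2  {6,9}→2  {7,9}→2  {8,9}→1
  3 left: {0,6,7}→3  {0,7,9}→3  {2,4,6}→1  {4,6,7}→3  {4,6,9}→3  {5,8,9}→1  {6,7,9}→6  {6,8,9}→3  {7,8,9}→3
  4 left: {0,4,6,7}→6  {0,6,7,9}→12  {0,7,8,9}→6  {1,2,4,6}→1  {2,4,6,7}→4  {2,4,6,9}→4  {3,5,8,9}→1  {4,6,7,9}→12  {4,6,8,9}→6  {5,6,8,9}→4  {5,7,8,9}→4  {6,7,8,9}→12
  5 left: {0,2,4,6,7}→10  {0,4,6,7,9}→30  {0,5,7,8,9}→10  {0,6,7,8,9}→30  {1,2,4,6,7}→5  {1,2,4,6,9}→5  {2,4,6,7,9}→20  {2,4,6,8,9}→10  {3,5,6,8,9}→5  {3,5,7,8,9}→5  {4,5,6,8,9}→10  {4,6,7,8,9}→30  {5,6,7,8,9}→20
  6 left: {0,1,2,4,6,7}→15  {0,2,4,6,7,9}→60  {0,3,5,7,8,9}→15  {0,4,6,7,8,9}→90  {0,5,6,7,8,9}→60  {1,2,4,6,7,9}→30  {1,2,4,6,8,9}→15  {2,4,5,6,8,9}→20  {2,4,6,7,8,9}→60  {3,4,5,6,8,9}→15  {3,5,6,7,8,9}→30  {4,5,6,7,8,9}→60
  7 left: {0,1,2,4,6,7,9}→105  {0,2,4,6,7,8,9}→210  {0,3,5,6,7,8,9}→105  {0,4,5,6,7,8,9}→210  {1,2,4,5,6,8,9}→35  {1,2,4,6,7,8,9}→105  {2,3,4,5,6,8,9}→35  {2,4,5,6,7,8,9}→140  {3,4,5,6,7,8,9}→105
  8 left: {0,1,2,4,6,7,8,9}→420  {0,2,4,5,6,7,8,9}→560  {0,3,4,5,6,7,8,9}→420  {1,2,3,4,5,6,8,9}→70  {1,2,4,5,6,7,8,9}→280  {2,3,4,5,6,7,8,9}→280
  placing 0:k first → 630 extensions
  placing 1:j first → 1260 extensions
  placing 3:l first → 1260 extensions
total linear extensions = 3150

3150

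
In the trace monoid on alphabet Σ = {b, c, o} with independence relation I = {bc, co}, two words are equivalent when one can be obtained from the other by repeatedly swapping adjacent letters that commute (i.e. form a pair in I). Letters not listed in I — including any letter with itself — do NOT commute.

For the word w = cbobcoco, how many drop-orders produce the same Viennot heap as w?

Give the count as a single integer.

56

drop 0:c onto floor
drop 1:b onto floor
drop 2:o onto {1:b}
drop 3:b onto {2:o}
drop 4:c onto {0:c}
drop 5:o onto {3:b}
drop 6:c onto {4:c}
drop 7:o onto {5:o}
ground layer = {0:c, 1:b}
drop-orders for the pieces not yet dropped (sum over which currently-grounded one goes next):
  1 to go: {6} 1  {7} 1
  2 to go: {4,6} 1  {5,7} 1  {6,7} 2
  3 to go: {0,4,6} 1  {3,5,7} 1  {4,6,7} 3  {5,6,7} 3
  4 to go: {0,4,6,7} 4  {2,3,5,7} 1  {3,5,6,7} 4  {4,5,6,7} 6
  5 to go: {0,4,5,6,7} 10  {1,2,3,5,7} 1  {2,3,5,6,7} 5  {3,4,5,6,7} 10
  6 to go: {0,3,4,5,6,7} 20  {1,2,3,5,6,7} 6  {2,3,4,5,6,7} 15
  if 0:c drops first: 21 orders
  if 1:b drops first: 35 orders
heap linearizations: 56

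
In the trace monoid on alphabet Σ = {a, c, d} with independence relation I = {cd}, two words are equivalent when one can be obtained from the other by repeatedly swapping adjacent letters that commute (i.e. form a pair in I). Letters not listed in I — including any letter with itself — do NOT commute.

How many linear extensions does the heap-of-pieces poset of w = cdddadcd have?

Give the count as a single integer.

12

piece 0:c — minimal
piece 1:d — minimal
piece 2:d rests on {1:d}
piece 3:d rests on {2:d}
piece 4:a rests on {0:c, 3:d}
piece 5:d rests on {4:a}
piece 6:c rests on {4:a}
piece 7:d rests on {5:d}
minimal pieces: {0:c, 1:d}
ways to finish when only these pieces remain (= sum over removing one remaining piece with nothing left below it):
  1 left: {6}→1  {7}→1
  2 left: {5,7}→1  {6,7}→2
  3 left: {5,6,7}→3
  4 left: {4,5,6,7}→3
  5 left: {0,4,5,6,7}→3  {3,4,5,6,7}→3
  6 left: {0,3,4,5,6,7}→6  {2,3,4,5,6,7}→3
  placing 0:c first → 3 extensions
  placing 1:d first → 9 extensions
total linear extensions = 12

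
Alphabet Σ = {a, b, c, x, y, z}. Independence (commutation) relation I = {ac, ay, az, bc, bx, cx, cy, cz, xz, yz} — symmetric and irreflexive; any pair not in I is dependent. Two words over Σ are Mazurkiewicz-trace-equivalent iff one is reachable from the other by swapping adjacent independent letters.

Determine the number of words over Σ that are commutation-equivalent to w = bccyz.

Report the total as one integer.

20

drop 0:b onto floor
drop 1:c onto floor
drop 2:c onto {1:c}
drop 3:y onto {0:b}
drop 4:z onto {0:b}
ground layer = {0:b, 1:c}
drop-orders for the pieces not yet dropped (sum over which currently-grounded one goes next):
  1 to go: {2} 1  {3} 1  {4} 1
  2 to go: {1,2} 1  {2,3} 2  {2,4} 2  {3,4} 2
  3 to go: {0,3,4} 2  {1,2,3} 3  {1,2,4} 3  {2,3,4} 6
  if 0:b drops first: 12 orders
  if 1:c drops first: 8 orders
heap linearizations: 20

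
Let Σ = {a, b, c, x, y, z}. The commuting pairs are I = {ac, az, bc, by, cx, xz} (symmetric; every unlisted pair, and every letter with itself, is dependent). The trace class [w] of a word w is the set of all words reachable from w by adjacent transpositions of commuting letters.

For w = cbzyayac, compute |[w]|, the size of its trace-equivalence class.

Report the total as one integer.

4

#0=c has no predecessor
#1=b has no predecessor
#2=z depends on [0:c, 1:b]
#3=y depends on [2:z]
#4=a depends on [3:y]
#5=y depends on [4:a]
#6=a depends on [5:y]
#7=c depends on [5:y]
sources: [0:c, 1:b]
N(rest) = Σ N(rest − s) over sources s of rest; N(one piece) = 1:
  size 1 → [6]=1  [7]=1
  size 2 → [6,7]=2
  size 3 → [5,6,7]=2
  size 4 → [4,5,6,7]=2
  size 5 → [3,4,5,6,7]=2
  size 6 → [2,3,4,5,6,7]=2
  first=0(c) contributes 2
  first=1(b) contributes 2
|[w]| = 4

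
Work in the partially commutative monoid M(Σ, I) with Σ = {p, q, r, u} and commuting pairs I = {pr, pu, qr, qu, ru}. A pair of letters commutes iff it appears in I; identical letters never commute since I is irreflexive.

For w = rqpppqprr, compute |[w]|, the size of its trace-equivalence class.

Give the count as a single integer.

drop 0:r onto floor
drop 1:q onto floor
drop 2:p onto {1:q}
drop 3:p onto {2:p}
drop 4:p onto {3:p}
drop 5:q onto {4:p}
drop 6:p onto {5:q}
drop 7:r onto {0:r}
drop 8:r onto {7:r}
ground layer = {0:r, 1:q}
drop-orders for the pieces not yet dropped (sum over which currently-grounded one goes next):
  1 to go: {6} 1  {8} 1
  2 to go: {5,6} 1  {6,8} 2  {7,8} 1
  3 to go: {0,7,8} 1  {4,5,6} 1  {5,6,8} 3  {6,7,8} 3
  4 to go: {0,6,7,8} 4  {3,4,5,6} 1  {4,5,6,8} 4  {5,6,7,8} 6
  5 to go: {0,5,6,7,8} 10  {2,3,4,5,6} 1  {3,4,5,6,8} 5  {4,5,6,7,8} 10
  6 to go: {0,4,5,6,7,8} 20  {1,2,3,4,5,6} 1  {2,3,4,5,6,8} 6  {3,4,5,6,7,8} 15
  7 to go: {0,3,4,5,6,7,8} 35  {1,2,3,4,5,6,8} 7  {2,3,4,5,6,7,8} 21
  if 0:r drops first: 28 orders
  if 1:q drops first: 56 orders
heap linearizations: 84

84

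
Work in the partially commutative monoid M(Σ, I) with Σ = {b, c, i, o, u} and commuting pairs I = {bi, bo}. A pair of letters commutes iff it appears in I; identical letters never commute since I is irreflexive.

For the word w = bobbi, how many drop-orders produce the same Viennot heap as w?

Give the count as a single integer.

piece 0:b — minimal
piece 1:o — minimal
piece 2:b rests on {0:b}
piece 3:b rests on {2:b}
piece 4:i rests on {1:o}
minimal pieces: {0:b, 1:o}
ways to finish when only these pieces remain (= sum over removing one remaining piece with nothing left below it):
  1 left: {3}→1  {4}→1
  2 left: {1,4}→1  {2,3}→1  {3,4}→2
  3 left: {0,2,3}→1  {1,3,4}→3  {2,3,4}→3
  placing 0:b first → 6 extensions
  placing 1:o first → 4 extensions
total linear extensions = 10

10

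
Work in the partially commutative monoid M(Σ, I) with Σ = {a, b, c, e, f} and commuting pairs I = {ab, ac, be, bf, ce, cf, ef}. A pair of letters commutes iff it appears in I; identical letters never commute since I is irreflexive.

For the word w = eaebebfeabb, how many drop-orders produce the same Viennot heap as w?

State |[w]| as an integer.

1320

0(e) covers ∅
1(a) covers 0:e
2(e) covers 1:a
3(b) covers ∅
4(e) covers 2:e
5(b) covers 3:b
6(f) covers 1:a
7(e) covers 4:e
8(a) covers 6:f, 7:e
9(b) covers 5:b
10(b) covers 9:b
floor of heap: 0:e, 3:b
completions by unplaced set U, small U first (add the entries for U minus each lowest piece of U):
  |U|=1: {8}:1  {10}:1
  |U|=2: {6,8}:1  {7,8}:1  {8,10}:2  {9,10}:1
  |U|=3: {4,7,8}:1  {5,9,10}:1  {6,7,8}:2  {6,8,10}:3  {7,8,10}:3  {8,9,10}:3
  |U|=4: {2,4,7,8}:1  {3,5,9,10}:1  {4,6,7,8}:3  {4,7,8,10}:4  {5,8,9,10}:4  {6,7,8,10}:8  {6,8,9,10}:6  {7,8,9,10}:6
  |U|=5: {2,4,6,7,8}:4  {2,4,7,8,10}:5  {3,5,8,9,10}:5  {4,6,7,8,10}:15  {4,7,8,9,10}:10  {5,6,8,9,10}:10  {5,7,8,9,10}:10  {6,7,8,9,10}:20
  |U|=6: {1,2,4,6,7,8}:4  {2,4,6,7,8,10}:24  {2,4,7,8,9,10}:15  {3,5,6,8,9,10}:15  {3,5,7,8,9,10}:15  {4,5,7,8,9,10}:20  {4,6,7,8,9,10}:45  {5,6,7,8,9,10}:40
  |U|=7: {0,1,2,4,6,7,8}:4  {1,2,4,6,7,8,10}:28  {2,4,5,7,8,9,10}:35  {2,4,6,7,8,9,10}:84  {3,4,5,7,8,9,10}:35  {3,5,6,7,8,9,10}:70  {4,5,6,7,8,9,10}:105
  |U|=8: {0,1,2,4,6,7,8,10}:32  {1,2,4,6,7,8,9,10}:112  {2,3,4,5,7,8,9,10}:70  {2,4,5,6,7,8,9,10}:224  {3,4,5,6,7,8,9,10}:210
  |U|=9: {0,1,2,4,6,7,8,9,10}:144  {1,2,4,5,6,7,8,9,10}:336  {2,3,4,5,6,7,8,9,10}:504
  start at 0(e): 840
  start at 3(b): 480
sum over floor = 1320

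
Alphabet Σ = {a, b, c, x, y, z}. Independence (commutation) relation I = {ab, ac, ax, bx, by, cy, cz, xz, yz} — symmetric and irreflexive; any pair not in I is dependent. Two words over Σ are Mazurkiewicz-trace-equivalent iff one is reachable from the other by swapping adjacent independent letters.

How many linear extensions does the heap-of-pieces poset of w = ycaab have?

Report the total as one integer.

10

piece 0:y — minimal
piece 1:c — minimal
piece 2:a rests on {0:y}
piece 3:a rests on {2:a}
piece 4:b rests on {1:c}
minimal pieces: {0:y, 1:c}
ways to finish when only these pieces remain (= sum over removing one remaining piece with nothing left below it):
  1 left: {3}→1  {4}→1
  2 left: {1,4}→1  {2,3}→1  {3,4}→2
  3 left: {0,2,3}→1  {1,3,4}→3  {2,3,4}→3
  placing 0:y first → 6 extensions
  placing 1:c first → 4 extensions
total linear extensions = 10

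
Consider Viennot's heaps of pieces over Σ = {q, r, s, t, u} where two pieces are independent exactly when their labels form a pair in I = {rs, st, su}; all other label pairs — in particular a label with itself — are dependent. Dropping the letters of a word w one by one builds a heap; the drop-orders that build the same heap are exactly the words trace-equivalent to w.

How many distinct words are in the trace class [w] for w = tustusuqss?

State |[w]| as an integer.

21

piece 0:t — minimal
piece 1:u rests on {0:t}
piece 2:s — minimal
piece 3:t rests on {1:u}
piece 4:u rests on {3:t}
piece 5:s rests on {2:s}
piece 6:u rests on {4:u}
piece 7:q rests on {5:s, 6:u}
piece 8:s rests on {7:q}
piece 9:s rests on {8:s}
minimal pieces: {0:t, 2:s}
ways to finish when only these pieces remain (= sum over removing one remaining piece with nothing left below it):
  1 left: {9}→1
  2 left: {8,9}→1
  3 left: {7,8,9}→1
  4 left: {5,7,8,9}→1  {6,7,8,9}→1
  5 left: {2,5,7,8,9}→1  {4,6,7,8,9}→1  {5,6,7,8,9}→2
  6 left: {2,5,6,7,8,9}→3  {3,4,6,7,8,9}→1  {4,5,6,7,8,9}→3
  7 left: {1,3,4,6,7,8,9}→1  {2,4,5,6,7,8,9}→6  {3,4,5,6,7,8,9}→4
  8 left: {0,1,3,4,6,7,8,9}→1  {1,3,4,5,6,7,8,9}→5  {2,3,4,5,6,7,8,9}→10
  placing 0:t first → 15 extensions
  placing 2:s first → 6 extensions
total linear extensions = 21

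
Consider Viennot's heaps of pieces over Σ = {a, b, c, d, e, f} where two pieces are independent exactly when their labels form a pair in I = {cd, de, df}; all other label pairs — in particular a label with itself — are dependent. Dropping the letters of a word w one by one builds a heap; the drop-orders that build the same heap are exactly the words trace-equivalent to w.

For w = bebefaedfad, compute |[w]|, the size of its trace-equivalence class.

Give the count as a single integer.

#0=b has no predecessor
#1=e depends on [0:b]
#2=b depends on [1:e]
#3=e depends on [2:b]
#4=f depends on [3:e]
#5=a depends on [4:f]
#6=e depends on [5:a]
#7=d depends on [5:a]
#8=f depends on [6:e]
#9=a depends on [7:d, 8:f]
#10=d depends on [9:a]
sources: [0:b]
N(rest) = Σ N(rest − s) over sources s of rest; N(one piece) = 1:
  size 1 → [10]=1
  size 2 → [9,10]=1
  size 3 → [7,9,10]=1  [8,9,10]=1
  size 4 → [6,8,9,10]=1  [7,8,9,10]=2
  size 5 → [6,7,8,9,10]=3
  size 6 → [5,6,7,8,9,10]=3
  size 7 → [4,5,6,7,8,9,10]=3
  size 8 → [3,4,5,6,7,8,9,10]=3
  size 9 → [2,3,4,5,6,7,8,9,10]=3
  first=0(b) contributes 3

3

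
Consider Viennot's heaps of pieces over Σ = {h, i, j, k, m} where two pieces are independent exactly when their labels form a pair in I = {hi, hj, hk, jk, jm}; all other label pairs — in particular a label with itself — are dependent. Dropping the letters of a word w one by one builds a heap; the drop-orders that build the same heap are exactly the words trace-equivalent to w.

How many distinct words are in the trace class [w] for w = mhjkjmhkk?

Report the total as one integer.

216

0(m) covers ∅
1(h) covers 0:m
2(j) covers ∅
3(k) covers 0:m
4(j) covers 2:j
5(m) covers 1:h, 3:k
6(h) covers 5:m
7(k) covers 5:m
8(k) covers 7:k
floor of heap: 0:m, 2:j
completions by unplaced set U, small U first (add the entries for U minus each lowest piece of U):
  |U|=1: {4}:1  {6}:1  {8}:1
  |U|=2: {2,4}:1  {4,6}:2  {4,8}:2  {6,8}:2  {7,8}:1
  |U|=3: {2,4,6}:3  {2,4,8}:3  {4,6,8}:6  {4,7,8}:3  {6,7,8}:3
  |U|=4: {2,4,6,8}:12  {2,4,7,8}:6  {4,6,7,8}:12  {5,6,7,8}:3
  |U|=5: {1,5,6,7,8}:3  {2,4,6,7,8}:30  {3,5,6,7,8}:3  {4,5,6,7,8}:15
  |U|=6: {1,3,5,6,7,8}:6  {1,4,5,6,7,8}:18  {2,4,5,6,7,8}:45  {3,4,5,6,7,8}:18
  |U|=7: {0,1,3,5,6,7,8}:6  {1,2,4,5,6,7,8}:63  {1,3,4,5,6,7,8}:42  {2,3,4,5,6,7,8}:63
  start at 0(m): 168
  start at 2(j): 48
sum over floor = 216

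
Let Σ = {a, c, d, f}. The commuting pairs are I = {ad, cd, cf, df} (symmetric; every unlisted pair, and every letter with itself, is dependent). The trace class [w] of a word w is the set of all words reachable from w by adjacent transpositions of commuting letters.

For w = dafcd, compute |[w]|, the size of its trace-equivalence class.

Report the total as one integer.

20

piece 0:d — minimal
piece 1:a — minimal
piece 2:f rests on {1:a}
piece 3:c rests on {1:a}
piece 4:d rests on {0:d}
minimal pieces: {0:d, 1:a}
ways to finish when only these pieces remain (= sum over removing one remaining piece with nothing left below it):
  1 left: {2}→1  {3}→1  {4}→1
  2 left: {0,4}→1  {2,3}→2  {2,4}→2  {3,4}→2
  3 left: {0,2,4}→3  {0,3,4}→3  {1,2,3}→2  {2,3,4}→6
  placing 0:d first → 8 extensions
  placing 1:a first → 12 extensions
total linear extensions = 20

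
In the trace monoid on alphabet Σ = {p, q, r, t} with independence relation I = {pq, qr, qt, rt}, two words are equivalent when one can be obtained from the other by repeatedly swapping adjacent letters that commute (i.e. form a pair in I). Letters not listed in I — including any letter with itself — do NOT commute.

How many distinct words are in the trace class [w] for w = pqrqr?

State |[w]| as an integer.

10

drop 0:p onto floor
drop 1:q onto floor
drop 2:r onto {0:p}
drop 3:q onto {1:q}
drop 4:r onto {2:r}
ground layer = {0:p, 1:q}
drop-orders for the pieces not yet dropped (sum over which currently-grounded one goes next):
  1 to go: {3} 1  {4} 1
  2 to go: {1,3} 1  {2,4} 1  {3,4} 2
  3 to go: {0,2,4} 1  {1,3,4} 3  {2,3,4} 3
  if 0:p drops first: 6 orders
  if 1:q drops first: 4 orders
heap linearizations: 10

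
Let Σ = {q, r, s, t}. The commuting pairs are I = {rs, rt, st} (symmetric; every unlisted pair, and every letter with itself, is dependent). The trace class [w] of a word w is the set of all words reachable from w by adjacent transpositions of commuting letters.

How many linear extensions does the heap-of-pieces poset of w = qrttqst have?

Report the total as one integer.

piece 0:q — minimal
piece 1:r rests on {0:q}
piece 2:t rests on {0:q}
piece 3:t rests on {2:t}
piece 4:q rests on {1:r, 3:t}
piece 5:s rests on {4:q}
piece 6:t rests on {4:q}
minimal pieces: {0:q}
ways to finish when only these pieces remain (= sum over removing one remaining piece with nothing left below it):
  1 left: {5}→1  {6}→1
  2 left: {5,6}→2
  3 left: {4,5,6}→2
  4 left: {1,4,5,6}→2  {3,4,5,6}→2
  5 left: {1,3,4,5,6}→4  {2,3,4,5,6}→2
  placing 0:q first → 6 extensions

6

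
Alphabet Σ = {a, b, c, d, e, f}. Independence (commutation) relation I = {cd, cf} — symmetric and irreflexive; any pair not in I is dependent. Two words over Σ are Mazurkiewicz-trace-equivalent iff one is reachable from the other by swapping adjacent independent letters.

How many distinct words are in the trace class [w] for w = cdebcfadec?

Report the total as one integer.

4

drop 0:c onto floor
drop 1:d onto floor
drop 2:e onto {0:c, 1:d}
drop 3:b onto {2:e}
drop 4:c onto {3:b}
drop 5:f onto {3:b}
drop 6:a onto {4:c, 5:f}
drop 7:d onto {6:a}
drop 8:e onto {7:d}
drop 9:c onto {8:e}
ground layer = {0:c, 1:d}
drop-orders for the pieces not yet dropped (sum over which currently-grounded one goes next):
  1 to go: {9} 1
  2 to go: {8,9} 1
  3 to go: {7,8,9} 1
  4 to go: {6,7,8,9} 1
  5 to go: {4,6,7,8,9} 1  {5,6,7,8,9} 1
  6 to go: {4,5,6,7,8,9} 2
  7 to go: {3,4,5,6,7,8,9} 2
  8 to go: {2,3,4,5,6,7,8,9} 2
  if 0:c drops first: 2 orders
  if 1:d drops first: 2 orders
heap linearizations: 4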